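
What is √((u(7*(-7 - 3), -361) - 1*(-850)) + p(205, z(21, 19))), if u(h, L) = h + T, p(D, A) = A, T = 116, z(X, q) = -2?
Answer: √894 ≈ 29.900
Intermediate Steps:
u(h, L) = 116 + h (u(h, L) = h + 116 = 116 + h)
√((u(7*(-7 - 3), -361) - 1*(-850)) + p(205, z(21, 19))) = √(((116 + 7*(-7 - 3)) - 1*(-850)) - 2) = √(((116 + 7*(-10)) + 850) - 2) = √(((116 - 70) + 850) - 2) = √((46 + 850) - 2) = √(896 - 2) = √894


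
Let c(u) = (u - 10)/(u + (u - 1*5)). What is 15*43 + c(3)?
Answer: 638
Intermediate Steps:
c(u) = (-10 + u)/(-5 + 2*u) (c(u) = (-10 + u)/(u + (u - 5)) = (-10 + u)/(u + (-5 + u)) = (-10 + u)/(-5 + 2*u))
15*43 + c(3) = 15*43 + (-10 + 3)/(-5 + 2*3) = 645 - 7/(-5 + 6) = 645 - 7/1 = 645 + 1*(-7) = 645 - 7 = 638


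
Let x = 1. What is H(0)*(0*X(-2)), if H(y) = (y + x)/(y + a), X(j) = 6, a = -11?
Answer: 0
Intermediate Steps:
H(y) = (1 + y)/(-11 + y) (H(y) = (y + 1)/(y - 11) = (1 + y)/(-11 + y))
H(0)*(0*X(-2)) = ((1 + 0)/(-11 + 0))*(0*6) = (1/(-11))*0 = -1/11*1*0 = -1/11*0 = 0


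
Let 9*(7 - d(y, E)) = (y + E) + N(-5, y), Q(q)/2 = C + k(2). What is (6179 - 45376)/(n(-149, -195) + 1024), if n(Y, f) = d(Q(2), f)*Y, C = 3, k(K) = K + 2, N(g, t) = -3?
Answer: 352773/27587 ≈ 12.788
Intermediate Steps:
k(K) = 2 + K
Q(q) = 14 (Q(q) = 2*(3 + (2 + 2)) = 2*(3 + 4) = 2*7 = 14)
d(y, E) = 22/3 - E/9 - y/9 (d(y, E) = 7 - ((y + E) - 3)/9 = 7 - ((E + y) - 3)/9 = 7 - (-3 + E + y)/9 = 7 + (⅓ - E/9 - y/9) = 22/3 - E/9 - y/9)
n(Y, f) = Y*(52/9 - f/9) (n(Y, f) = (22/3 - f/9 - ⅑*14)*Y = (22/3 - f/9 - 14/9)*Y = (52/9 - f/9)*Y = Y*(52/9 - f/9))
(6179 - 45376)/(n(-149, -195) + 1024) = (6179 - 45376)/((⅑)*(-149)*(52 - 1*(-195)) + 1024) = -39197/((⅑)*(-149)*(52 + 195) + 1024) = -39197/((⅑)*(-149)*247 + 1024) = -39197/(-36803/9 + 1024) = -39197/(-27587/9) = -39197*(-9/27587) = 352773/27587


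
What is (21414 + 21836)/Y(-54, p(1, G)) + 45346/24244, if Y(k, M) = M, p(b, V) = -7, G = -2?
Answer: -524117789/84854 ≈ -6176.7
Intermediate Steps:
(21414 + 21836)/Y(-54, p(1, G)) + 45346/24244 = (21414 + 21836)/(-7) + 45346/24244 = 43250*(-⅐) + 45346*(1/24244) = -43250/7 + 22673/12122 = -524117789/84854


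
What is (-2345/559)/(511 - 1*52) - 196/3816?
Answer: -1645511/27197586 ≈ -0.060502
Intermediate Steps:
(-2345/559)/(511 - 1*52) - 196/3816 = (-2345*1/559)/(511 - 52) - 196*1/3816 = -2345/559/459 - 49/954 = -2345/559*1/459 - 49/954 = -2345/256581 - 49/954 = -1645511/27197586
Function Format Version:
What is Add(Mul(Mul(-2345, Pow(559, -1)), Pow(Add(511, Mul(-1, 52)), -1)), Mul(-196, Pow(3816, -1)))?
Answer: Rational(-1645511, 27197586) ≈ -0.060502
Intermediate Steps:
Add(Mul(Mul(-2345, Pow(559, -1)), Pow(Add(511, Mul(-1, 52)), -1)), Mul(-196, Pow(3816, -1))) = Add(Mul(Mul(-2345, Rational(1, 559)), Pow(Add(511, -52), -1)), Mul(-196, Rational(1, 3816))) = Add(Mul(Rational(-2345, 559), Pow(459, -1)), Rational(-49, 954)) = Add(Mul(Rational(-2345, 559), Rational(1, 459)), Rational(-49, 954)) = Add(Rational(-2345, 256581), Rational(-49, 954)) = Rational(-1645511, 27197586)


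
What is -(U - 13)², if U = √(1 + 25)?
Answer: -195 + 26*√26 ≈ -62.425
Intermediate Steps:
U = √26 ≈ 5.0990
-(U - 13)² = -(√26 - 13)² = -(-13 + √26)²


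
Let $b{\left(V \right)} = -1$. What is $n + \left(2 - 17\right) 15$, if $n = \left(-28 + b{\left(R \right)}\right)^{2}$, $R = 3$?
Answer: $616$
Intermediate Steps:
$n = 841$ ($n = \left(-28 - 1\right)^{2} = \left(-29\right)^{2} = 841$)
$n + \left(2 - 17\right) 15 = 841 + \left(2 - 17\right) 15 = 841 - 225 = 616$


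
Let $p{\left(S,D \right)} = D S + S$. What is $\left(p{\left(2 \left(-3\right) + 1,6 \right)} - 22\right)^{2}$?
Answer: $3249$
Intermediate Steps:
$p{\left(S,D \right)} = S + D S$
$\left(p{\left(2 \left(-3\right) + 1,6 \right)} - 22\right)^{2} = \left(\left(2 \left(-3\right) + 1\right) \left(1 + 6\right) - 22\right)^{2} = \left(\left(-6 + 1\right) 7 - 22\right)^{2} = \left(\left(-5\right) 7 - 22\right)^{2} = \left(-35 - 22\right)^{2} = \left(-57\right)^{2} = 3249$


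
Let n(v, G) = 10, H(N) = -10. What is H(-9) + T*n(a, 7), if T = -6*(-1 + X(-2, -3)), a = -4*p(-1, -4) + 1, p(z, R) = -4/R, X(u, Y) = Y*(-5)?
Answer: -850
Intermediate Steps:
X(u, Y) = -5*Y
a = -3 (a = -(-16)/(-4) + 1 = -(-16)*(-1)/4 + 1 = -4*1 + 1 = -4 + 1 = -3)
T = -84 (T = -6*(-1 - 5*(-3)) = -6*(-1 + 15) = -6*14 = -84)
H(-9) + T*n(a, 7) = -10 - 84*10 = -10 - 840 = -850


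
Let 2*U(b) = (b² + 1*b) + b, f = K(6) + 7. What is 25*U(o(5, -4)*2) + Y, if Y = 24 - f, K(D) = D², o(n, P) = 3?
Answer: 581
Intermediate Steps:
f = 43 (f = 6² + 7 = 36 + 7 = 43)
U(b) = b + b²/2 (U(b) = ((b² + 1*b) + b)/2 = ((b² + b) + b)/2 = ((b + b²) + b)/2 = (b² + 2*b)/2 = b + b²/2)
Y = -19 (Y = 24 - 1*43 = 24 - 43 = -19)
25*U(o(5, -4)*2) + Y = 25*((3*2)*(2 + 3*2)/2) - 19 = 25*((½)*6*(2 + 6)) - 19 = 25*((½)*6*8) - 19 = 25*24 - 19 = 600 - 19 = 581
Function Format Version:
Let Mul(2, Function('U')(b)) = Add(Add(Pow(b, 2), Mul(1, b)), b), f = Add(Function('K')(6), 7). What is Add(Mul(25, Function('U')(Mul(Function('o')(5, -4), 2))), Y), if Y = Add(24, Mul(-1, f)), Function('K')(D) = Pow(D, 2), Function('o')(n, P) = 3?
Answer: 581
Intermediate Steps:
f = 43 (f = Add(Pow(6, 2), 7) = Add(36, 7) = 43)
Function('U')(b) = Add(b, Mul(Rational(1, 2), Pow(b, 2))) (Function('U')(b) = Mul(Rational(1, 2), Add(Add(Pow(b, 2), Mul(1, b)), b)) = Mul(Rational(1, 2), Add(Add(Pow(b, 2), b), b)) = Mul(Rational(1, 2), Add(Add(b, Pow(b, 2)), b)) = Mul(Rational(1, 2), Add(Pow(b, 2), Mul(2, b))) = Add(b, Mul(Rational(1, 2), Pow(b, 2))))
Y = -19 (Y = Add(24, Mul(-1, 43)) = Add(24, -43) = -19)
Add(Mul(25, Function('U')(Mul(Function('o')(5, -4), 2))), Y) = Add(Mul(25, Mul(Rational(1, 2), Mul(3, 2), Add(2, Mul(3, 2)))), -19) = Add(Mul(25, Mul(Rational(1, 2), 6, Add(2, 6))), -19) = Add(Mul(25, Mul(Rational(1, 2), 6, 8)), -19) = Add(Mul(25, 24), -19) = Add(600, -19) = 581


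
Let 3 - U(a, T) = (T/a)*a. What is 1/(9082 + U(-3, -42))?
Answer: 1/9127 ≈ 0.00010956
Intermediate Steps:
U(a, T) = 3 - T (U(a, T) = 3 - T/a*a = 3 - T)
1/(9082 + U(-3, -42)) = 1/(9082 + (3 - 1*(-42))) = 1/(9082 + (3 + 42)) = 1/(9082 + 45) = 1/9127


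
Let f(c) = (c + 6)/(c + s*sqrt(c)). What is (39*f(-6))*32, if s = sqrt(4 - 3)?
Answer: 0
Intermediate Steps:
s = 1 (s = sqrt(1) = 1)
f(c) = (6 + c)/(c + sqrt(c)) (f(c) = (c + 6)/(c + 1*sqrt(c)) = (6 + c)/(c + sqrt(c)))
(39*f(-6))*32 = (39*((6 - 6)/(-6 + sqrt(-6))))*32 = (39*(0/(-6 + I*sqrt(6))))*32 = (39*0)*32 = 0*32 = 0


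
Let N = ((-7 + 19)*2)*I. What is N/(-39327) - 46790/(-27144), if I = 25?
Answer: 303970655/177915348 ≈ 1.7085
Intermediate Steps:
N = 600 (N = ((-7 + 19)*2)*25 = (12*2)*25 = 24*25 = 600)
N/(-39327) - 46790/(-27144) = 600/(-39327) - 46790/(-27144) = 600*(-1/39327) - 46790*(-1/27144) = -200/13109 + 23395/13572 = 303970655/177915348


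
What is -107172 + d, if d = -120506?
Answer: -227678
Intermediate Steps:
-107172 + d = -107172 - 120506 = -227678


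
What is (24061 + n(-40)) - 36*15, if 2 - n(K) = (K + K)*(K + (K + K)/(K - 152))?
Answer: 61069/3 ≈ 20356.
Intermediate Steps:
n(K) = 2 - 2*K*(K + 2*K/(-152 + K)) (n(K) = 2 - (K + K)*(K + (K + K)/(K - 152)) = 2 - 2*K*(K + (2*K)/(-152 + K)) = 2 - 2*K*(K + 2*K/(-152 + K)))
(24061 + n(-40)) - 36*15 = (24061 + 2*(-152 - 40 - 1*(-40)**3 + 150*(-40)**2)/(-152 - 40)) - 36*15 = (24061 + 2*(-152 - 40 - 1*(-64000) + 150*1600)/(-192)) - 540 = (24061 + 2*(-1/192)*(-152 - 40 + 64000 + 240000)) - 540 = (24061 + 2*(-1/192)*303808) - 540 = (24061 - 9494/3) - 540 = 62689/3 - 540 = 61069/3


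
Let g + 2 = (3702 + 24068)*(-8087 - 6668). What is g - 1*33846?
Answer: -409780198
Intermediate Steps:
g = -409746352 (g = -2 + (3702 + 24068)*(-8087 - 6668) = -2 + 27770*(-14755) = -2 - 409746350 = -409746352)
g - 1*33846 = -409746352 - 1*33846 = -409746352 - 33846 = -409780198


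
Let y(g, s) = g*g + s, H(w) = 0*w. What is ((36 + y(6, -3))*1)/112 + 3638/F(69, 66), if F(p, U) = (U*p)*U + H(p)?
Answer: 5286593/8415792 ≈ 0.62818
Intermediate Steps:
H(w) = 0
y(g, s) = s + g² (y(g, s) = g² + s = s + g²)
F(p, U) = p*U² (F(p, U) = (U*p)*U + 0 = p*U² + 0 = p*U²)
((36 + y(6, -3))*1)/112 + 3638/F(69, 66) = ((36 + (-3 + 6²))*1)/112 + 3638/((69*66²)) = ((36 + (-3 + 36))*1)*(1/112) + 3638/((69*4356)) = ((36 + 33)*1)*(1/112) + 3638/300564 = (69*1)*(1/112) + 3638*(1/300564) = 69*(1/112) + 1819/150282 = 69/112 + 1819/150282 = 5286593/8415792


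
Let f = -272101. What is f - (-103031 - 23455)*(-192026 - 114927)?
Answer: -38825529259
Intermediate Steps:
f - (-103031 - 23455)*(-192026 - 114927) = -272101 - (-103031 - 23455)*(-192026 - 114927) = -272101 - (-126486)*(-306953) = -272101 - 1*38825257158 = -272101 - 38825257158 = -38825529259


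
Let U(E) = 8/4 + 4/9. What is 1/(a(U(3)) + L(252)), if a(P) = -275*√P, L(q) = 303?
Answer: -2727/837469 - 825*√22/837469 ≈ -0.0078768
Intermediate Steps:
U(E) = 22/9 (U(E) = 8*(¼) + 4*(⅑) = 2 + 4/9 = 22/9)
1/(a(U(3)) + L(252)) = 1/(-275*√22/3 + 303) = 1/(303 - 275*√22/3)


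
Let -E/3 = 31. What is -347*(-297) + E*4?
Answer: 102687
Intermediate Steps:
E = -93 (E = -3*31 = -93)
-347*(-297) + E*4 = -347*(-297) - 93*4 = 103059 - 372 = 102687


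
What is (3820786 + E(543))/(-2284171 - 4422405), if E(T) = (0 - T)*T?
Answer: -3525937/6706576 ≈ -0.52574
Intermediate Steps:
E(T) = -T² (E(T) = (-T)*T = -T²)
(3820786 + E(543))/(-2284171 - 4422405) = (3820786 - 1*543²)/(-2284171 - 4422405) = (3820786 - 1*294849)/(-6706576) = (3820786 - 294849)*(-1/6706576) = 3525937*(-1/6706576) = -3525937/6706576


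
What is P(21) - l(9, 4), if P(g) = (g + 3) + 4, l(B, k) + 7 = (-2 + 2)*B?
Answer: 35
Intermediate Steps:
l(B, k) = -7 (l(B, k) = -7 + (-2 + 2)*B = -7 + 0*B = -7 + 0 = -7)
P(g) = 7 + g (P(g) = (3 + g) + 4 = 7 + g)
P(21) - l(9, 4) = (7 + 21) - 1*(-7) = 28 + 7 = 35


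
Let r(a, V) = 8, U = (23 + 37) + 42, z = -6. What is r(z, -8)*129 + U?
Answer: 1134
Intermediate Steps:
U = 102 (U = 60 + 42 = 102)
r(z, -8)*129 + U = 8*129 + 102 = 1032 + 102 = 1134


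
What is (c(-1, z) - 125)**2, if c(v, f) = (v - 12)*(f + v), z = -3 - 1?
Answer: 3600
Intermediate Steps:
z = -4
c(v, f) = (-12 + v)*(f + v)
(c(-1, z) - 125)**2 = (((-1)**2 - 12*(-4) - 12*(-1) - 4*(-1)) - 125)**2 = ((1 + 48 + 12 + 4) - 125)**2 = (65 - 125)**2 = (-60)**2 = 3600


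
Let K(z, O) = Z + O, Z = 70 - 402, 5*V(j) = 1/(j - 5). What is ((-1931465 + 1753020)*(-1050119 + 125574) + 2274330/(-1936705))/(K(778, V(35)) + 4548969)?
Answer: 9585552857131673850/264281041019891 ≈ 36270.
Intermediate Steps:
V(j) = 1/(5*(-5 + j)) (V(j) = 1/(5*(j - 5)) = 1/(5*(-5 + j)))
Z = -332
K(z, O) = -332 + O
((-1931465 + 1753020)*(-1050119 + 125574) + 2274330/(-1936705))/(K(778, V(35)) + 4548969) = ((-1931465 + 1753020)*(-1050119 + 125574) + 2274330/(-1936705))/((-332 + 1/(5*(-5 + 35))) + 4548969) = (-178445*(-924545) + 2274330*(-1/1936705))/((-332 + (⅕)/30) + 4548969) = (164980432525 - 454866/387341)/((-332 + (⅕)*(1/30)) + 4548969) = 63903685714211159/(387341*((-332 + 1/150) + 4548969)) = 63903685714211159/(387341*(-49799/150 + 4548969)) = 63903685714211159/(387341*(682295551/150)) = (63903685714211159/387341)*(150/682295551) = 9585552857131673850/264281041019891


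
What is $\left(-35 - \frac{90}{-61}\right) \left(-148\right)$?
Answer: $\frac{302660}{61} \approx 4961.6$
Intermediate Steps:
$\left(-35 - \frac{90}{-61}\right) \left(-148\right) = \left(-35 - - \frac{90}{61}\right) \left(-148\right) = \left(-35 + \frac{90}{61}\right) \left(-148\right) = \left(- \frac{2045}{61}\right) \left(-148\right) = \frac{302660}{61}$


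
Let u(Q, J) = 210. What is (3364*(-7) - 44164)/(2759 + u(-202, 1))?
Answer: -67712/2969 ≈ -22.806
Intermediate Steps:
(3364*(-7) - 44164)/(2759 + u(-202, 1)) = (3364*(-7) - 44164)/(2759 + 210) = (-23548 - 44164)/2969 = -67712*1/2969 = -67712/2969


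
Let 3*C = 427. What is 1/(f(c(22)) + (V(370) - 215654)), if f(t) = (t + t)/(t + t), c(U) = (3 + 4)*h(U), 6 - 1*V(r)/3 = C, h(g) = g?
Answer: -1/216062 ≈ -4.6283e-6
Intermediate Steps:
C = 427/3 (C = (1/3)*427 = 427/3 ≈ 142.33)
V(r) = -409 (V(r) = 18 - 3*427/3 = 18 - 427 = -409)
c(U) = 7*U (c(U) = (3 + 4)*U = 7*U)
f(t) = 1 (f(t) = (2*t)/((2*t)) = (2*t)*(1/(2*t)) = 1)
1/(f(c(22)) + (V(370) - 215654)) = 1/(1 + (-409 - 215654)) = 1/(1 - 216063) = 1/(-216062) = -1/216062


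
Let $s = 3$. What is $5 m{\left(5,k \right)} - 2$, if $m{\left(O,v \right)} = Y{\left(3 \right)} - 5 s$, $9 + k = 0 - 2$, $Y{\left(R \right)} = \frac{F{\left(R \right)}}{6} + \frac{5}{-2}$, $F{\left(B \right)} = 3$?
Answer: $-87$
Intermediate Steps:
$Y{\left(R \right)} = -2$ ($Y{\left(R \right)} = \frac{3}{6} + \frac{5}{-2} = 3 \cdot \frac{1}{6} + 5 \left(- \frac{1}{2}\right) = \frac{1}{2} - \frac{5}{2} = -2$)
$k = -11$ ($k = -9 + \left(0 - 2\right) = -9 - 2 = -11$)
$m{\left(O,v \right)} = -17$ ($m{\left(O,v \right)} = -2 - 15 = -17$)
$5 m{\left(5,k \right)} - 2 = 5 \left(-17\right) - 2 = -85 - 2 = -87$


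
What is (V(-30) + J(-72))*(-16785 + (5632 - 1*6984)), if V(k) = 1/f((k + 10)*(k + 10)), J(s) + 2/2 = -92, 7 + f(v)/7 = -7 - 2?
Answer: 26990447/16 ≈ 1.6869e+6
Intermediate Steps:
f(v) = -112 (f(v) = -49 + 7*(-7 - 2) = -49 + 7*(-9) = -49 - 63 = -112)
J(s) = -93 (J(s) = -1 - 92 = -93)
V(k) = -1/112 (V(k) = 1/(-112) = -1/112)
(V(-30) + J(-72))*(-16785 + (5632 - 1*6984)) = (-1/112 - 93)*(-16785 + (5632 - 1*6984)) = -10417*(-16785 + (5632 - 6984))/112 = -10417*(-16785 - 1352)/112 = -10417/112*(-18137) = 26990447/16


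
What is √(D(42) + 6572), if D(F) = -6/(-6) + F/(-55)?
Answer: 7*√405735/55 ≈ 81.069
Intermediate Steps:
D(F) = 1 - F/55 (D(F) = -6*(-⅙) + F*(-1/55) = 1 - F/55)
√(D(42) + 6572) = √((1 - 1/55*42) + 6572) = √((1 - 42/55) + 6572) = √(13/55 + 6572) = √(361473/55) = 7*√405735/55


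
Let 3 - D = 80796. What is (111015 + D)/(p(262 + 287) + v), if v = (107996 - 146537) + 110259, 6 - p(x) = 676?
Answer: 15111/35524 ≈ 0.42537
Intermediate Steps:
D = -80793 (D = 3 - 1*80796 = 3 - 80796 = -80793)
p(x) = -670 (p(x) = 6 - 1*676 = 6 - 676 = -670)
v = 71718 (v = -38541 + 110259 = 71718)
(111015 + D)/(p(262 + 287) + v) = (111015 - 80793)/(-670 + 71718) = 30222/71048 = 30222*(1/71048) = 15111/35524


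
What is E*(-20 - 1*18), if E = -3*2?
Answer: 228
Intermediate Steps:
E = -6
E*(-20 - 1*18) = -6*(-20 - 1*18) = -6*(-20 - 18) = -6*(-38) = 228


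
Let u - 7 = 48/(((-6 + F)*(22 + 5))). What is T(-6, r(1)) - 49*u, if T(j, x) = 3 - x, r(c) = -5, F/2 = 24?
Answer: -9101/27 ≈ -337.07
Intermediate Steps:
F = 48 (F = 2*24 = 48)
u = 1331/189 (u = 7 + 48/(((-6 + 48)*(22 + 5))) = 7 + 48/((42*27)) = 7 + 48/1134 = 7 + 48*(1/1134) = 7 + 8/189 = 1331/189 ≈ 7.0423)
T(-6, r(1)) - 49*u = (3 - 1*(-5)) - 49*1331/189 = (3 + 5) - 9317/27 = 8 - 9317/27 = -9101/27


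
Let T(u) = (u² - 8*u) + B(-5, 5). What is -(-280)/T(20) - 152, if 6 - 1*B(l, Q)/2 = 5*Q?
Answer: -15212/101 ≈ -150.61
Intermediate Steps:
B(l, Q) = 12 - 10*Q
T(u) = -38 + u² - 8*u (T(u) = (u² - 8*u) + (12 - 10*5) = (u² - 8*u) + (12 - 50) = (u² - 8*u) - 38 = -38 + u² - 8*u)
-(-280)/T(20) - 152 = -(-280)/(-38 + 20² - 8*20) - 152 = -(-280)/(-38 + 400 - 160) - 152 = -(-280)/202 - 152 = -1*(-140/101) - 152 = 140/101 - 152 = -15212/101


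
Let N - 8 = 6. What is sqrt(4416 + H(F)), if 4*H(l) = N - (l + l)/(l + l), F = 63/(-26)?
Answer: sqrt(17677)/2 ≈ 66.477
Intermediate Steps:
N = 14 (N = 8 + 6 = 14)
F = -63/26 (F = 63*(-1/26) = -63/26 ≈ -2.4231)
H(l) = 13/4 (H(l) = (14 - (l + l)/(l + l))/4 = (14 - 2*l/(2*l))/4 = (14 - 2*l*1/(2*l))/4 = (14 - 1*1)/4 = (14 - 1)/4 = (1/4)*13 = 13/4)
sqrt(4416 + H(F)) = sqrt(4416 + 13/4) = sqrt(17677/4) = sqrt(17677)/2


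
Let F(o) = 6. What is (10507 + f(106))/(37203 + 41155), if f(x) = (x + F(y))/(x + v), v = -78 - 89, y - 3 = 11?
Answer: 91545/682834 ≈ 0.13407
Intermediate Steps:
y = 14 (y = 3 + 11 = 14)
v = -167
f(x) = (6 + x)/(-167 + x) (f(x) = (x + 6)/(x - 167) = (6 + x)/(-167 + x))
(10507 + f(106))/(37203 + 41155) = (10507 + (6 + 106)/(-167 + 106))/(37203 + 41155) = (10507 + 112/(-61))/78358 = (10507 - 1/61*112)*(1/78358) = (10507 - 112/61)*(1/78358) = (640815/61)*(1/78358) = 91545/682834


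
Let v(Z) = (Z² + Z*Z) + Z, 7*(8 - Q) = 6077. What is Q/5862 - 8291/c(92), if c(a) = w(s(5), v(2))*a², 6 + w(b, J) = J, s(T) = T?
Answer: -90676645/231541184 ≈ -0.39162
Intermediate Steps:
Q = -6021/7 (Q = 8 - ⅐*6077 = 8 - 6077/7 = -6021/7 ≈ -860.14)
v(Z) = Z + 2*Z² (v(Z) = (Z² + Z²) + Z = 2*Z² + Z = Z + 2*Z²)
w(b, J) = -6 + J
c(a) = 4*a² (c(a) = (-6 + 2*(1 + 2*2))*a² = (-6 + 2*(1 + 4))*a² = (-6 + 2*5)*a² = (-6 + 10)*a² = 4*a²)
Q/5862 - 8291/c(92) = -6021/7/5862 - 8291/(4*92²) = -6021/7*1/5862 - 8291/(4*8464) = -2007/13678 - 8291/33856 = -90676645/231541184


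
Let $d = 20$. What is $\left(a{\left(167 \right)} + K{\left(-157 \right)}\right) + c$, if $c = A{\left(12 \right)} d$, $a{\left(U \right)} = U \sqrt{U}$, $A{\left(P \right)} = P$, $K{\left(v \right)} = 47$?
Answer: $287 + 167 \sqrt{167} \approx 2445.1$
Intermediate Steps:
$a{\left(U \right)} = U^{\frac{3}{2}}$
$c = 240$ ($c = 12 \cdot 20 = 240$)
$\left(a{\left(167 \right)} + K{\left(-157 \right)}\right) + c = \left(167^{\frac{3}{2}} + 47\right) + 240 = \left(167 \sqrt{167} + 47\right) + 240 = \left(47 + 167 \sqrt{167}\right) + 240 = 287 + 167 \sqrt{167}$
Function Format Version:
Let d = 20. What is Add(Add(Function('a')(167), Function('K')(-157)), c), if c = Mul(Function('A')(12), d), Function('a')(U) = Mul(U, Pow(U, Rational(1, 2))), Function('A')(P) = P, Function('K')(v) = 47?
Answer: Add(287, Mul(167, Pow(167, Rational(1, 2)))) ≈ 2445.1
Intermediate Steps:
Function('a')(U) = Pow(U, Rational(3, 2))
c = 240 (c = Mul(12, 20) = 240)
Add(Add(Function('a')(167), Function('K')(-157)), c) = Add(Add(Pow(167, Rational(3, 2)), 47), 240) = Add(Add(Mul(167, Pow(167, Rational(1, 2))), 47), 240) = Add(Add(47, Mul(167, Pow(167, Rational(1, 2)))), 240) = Add(287, Mul(167, Pow(167, Rational(1, 2))))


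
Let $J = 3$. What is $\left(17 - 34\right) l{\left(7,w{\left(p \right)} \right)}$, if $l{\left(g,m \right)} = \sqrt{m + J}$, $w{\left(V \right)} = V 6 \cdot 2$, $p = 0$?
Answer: $- 17 \sqrt{3} \approx -29.445$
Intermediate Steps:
$w{\left(V \right)} = 12 V$ ($w{\left(V \right)} = 6 V 2 = 12 V$)
$l{\left(g,m \right)} = \sqrt{3 + m}$ ($l{\left(g,m \right)} = \sqrt{m + 3} = \sqrt{3 + m}$)
$\left(17 - 34\right) l{\left(7,w{\left(p \right)} \right)} = \left(17 - 34\right) \sqrt{3 + 12 \cdot 0} = - 17 \sqrt{3 + 0} = - 17 \sqrt{3}$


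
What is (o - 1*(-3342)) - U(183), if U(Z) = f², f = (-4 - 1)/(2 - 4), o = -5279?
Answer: -7773/4 ≈ -1943.3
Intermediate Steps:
f = 5/2 (f = -5/(-2) = -5*(-½) = 5/2 ≈ 2.5000)
U(Z) = 25/4 (U(Z) = (5/2)² = 25/4)
(o - 1*(-3342)) - U(183) = (-5279 - 1*(-3342)) - 1*25/4 = (-5279 + 3342) - 25/4 = -1937 - 25/4 = -7773/4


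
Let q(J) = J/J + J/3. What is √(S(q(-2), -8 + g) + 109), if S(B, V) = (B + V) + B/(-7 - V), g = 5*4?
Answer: √43795/19 ≈ 11.014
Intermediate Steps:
q(J) = 1 + J/3 (q(J) = 1 + J*(⅓) = 1 + J/3)
g = 20
S(B, V) = B + V + B/(-7 - V)
√(S(q(-2), -8 + g) + 109) = √(((-8 + 20)² + 6*(1 + (⅓)*(-2)) + 7*(-8 + 20) + (1 + (⅓)*(-2))*(-8 + 20))/(7 + (-8 + 20)) + 109) = √((12² + 6*(1 - ⅔) + 7*12 + (1 - ⅔)*12)/(7 + 12) + 109) = √((144 + 6*(⅓) + 84 + (⅓)*12)/19 + 109) = √((144 + 2 + 84 + 4)/19 + 109) = √((1/19)*234 + 109) = √(234/19 + 109) = √(2305/19) = √43795/19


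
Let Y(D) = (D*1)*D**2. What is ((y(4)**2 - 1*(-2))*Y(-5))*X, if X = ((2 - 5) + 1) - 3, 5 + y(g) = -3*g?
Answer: 181875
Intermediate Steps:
Y(D) = D**3 (Y(D) = D*D**2 = D**3)
y(g) = -5 - 3*g
X = -5 (X = (-3 + 1) - 3 = -2 - 3 = -5)
((y(4)**2 - 1*(-2))*Y(-5))*X = (((-5 - 3*4)**2 - 1*(-2))*(-5)**3)*(-5) = (((-5 - 12)**2 + 2)*(-125))*(-5) = (((-17)**2 + 2)*(-125))*(-5) = ((289 + 2)*(-125))*(-5) = (291*(-125))*(-5) = -36375*(-5) = 181875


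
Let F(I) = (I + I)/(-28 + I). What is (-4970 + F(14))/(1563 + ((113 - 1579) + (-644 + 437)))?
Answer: 226/5 ≈ 45.200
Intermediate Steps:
F(I) = 2*I/(-28 + I) (F(I) = (2*I)/(-28 + I) = 2*I/(-28 + I))
(-4970 + F(14))/(1563 + ((113 - 1579) + (-644 + 437))) = (-4970 + 2*14/(-28 + 14))/(1563 + ((113 - 1579) + (-644 + 437))) = (-4970 + 2*14/(-14))/(1563 + (-1466 - 207)) = (-4970 + 2*14*(-1/14))/(1563 - 1673) = (-4970 - 2)/(-110) = -4972*(-1/110) = 226/5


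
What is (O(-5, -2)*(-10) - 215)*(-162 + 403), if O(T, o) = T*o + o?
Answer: -71095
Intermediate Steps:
O(T, o) = o + T*o
(O(-5, -2)*(-10) - 215)*(-162 + 403) = (-2*(1 - 5)*(-10) - 215)*(-162 + 403) = (-2*(-4)*(-10) - 215)*241 = (8*(-10) - 215)*241 = (-80 - 215)*241 = -295*241 = -71095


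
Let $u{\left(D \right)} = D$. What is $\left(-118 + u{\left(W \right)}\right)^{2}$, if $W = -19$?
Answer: $18769$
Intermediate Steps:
$\left(-118 + u{\left(W \right)}\right)^{2} = \left(-118 - 19\right)^{2} = \left(-137\right)^{2} = 18769$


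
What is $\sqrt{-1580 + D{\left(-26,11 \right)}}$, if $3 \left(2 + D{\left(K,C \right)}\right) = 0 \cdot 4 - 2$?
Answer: $\frac{2 i \sqrt{3561}}{3} \approx 39.783 i$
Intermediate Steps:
$D{\left(K,C \right)} = - \frac{8}{3}$ ($D{\left(K,C \right)} = -2 + \frac{0 \cdot 4 - 2}{3} = -2 + \frac{0 - 2}{3} = -2 + \frac{1}{3} \left(-2\right) = -2 - \frac{2}{3} = - \frac{8}{3}$)
$\sqrt{-1580 + D{\left(-26,11 \right)}} = \sqrt{-1580 - \frac{8}{3}} = \sqrt{- \frac{4748}{3}} = \frac{2 i \sqrt{3561}}{3}$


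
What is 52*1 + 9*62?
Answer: 610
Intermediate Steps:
52*1 + 9*62 = 52 + 558 = 610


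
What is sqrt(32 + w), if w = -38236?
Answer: 2*I*sqrt(9551) ≈ 195.46*I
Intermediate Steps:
sqrt(32 + w) = sqrt(32 - 38236) = sqrt(-38204) = 2*I*sqrt(9551)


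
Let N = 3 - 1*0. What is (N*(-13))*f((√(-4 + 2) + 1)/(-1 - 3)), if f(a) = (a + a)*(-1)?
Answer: -39/2 - 39*I*√2/2 ≈ -19.5 - 27.577*I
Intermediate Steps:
N = 3 (N = 3 + 0 = 3)
f(a) = -2*a (f(a) = (2*a)*(-1) = -2*a)
(N*(-13))*f((√(-4 + 2) + 1)/(-1 - 3)) = (3*(-13))*(-2*(√(-4 + 2) + 1)/(-1 - 3)) = -(-78)*(√(-2) + 1)/(-4) = -(-78)*(I*√2 + 1)*(-¼) = -(-78)*(1 + I*√2)*(-¼) = -(-78)*(-¼ - I*√2/4) = -39*(½ + I*√2/2) = -39/2 - 39*I*√2/2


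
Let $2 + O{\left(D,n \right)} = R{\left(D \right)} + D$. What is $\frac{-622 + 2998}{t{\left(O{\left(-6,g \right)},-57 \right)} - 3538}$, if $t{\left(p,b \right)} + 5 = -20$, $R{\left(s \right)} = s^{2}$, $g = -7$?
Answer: $- \frac{2376}{3563} \approx -0.66685$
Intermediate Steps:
$O{\left(D,n \right)} = -2 + D + D^{2}$ ($O{\left(D,n \right)} = -2 + \left(D^{2} + D\right) = -2 + \left(D + D^{2}\right) = -2 + D + D^{2}$)
$t{\left(p,b \right)} = -25$ ($t{\left(p,b \right)} = -5 - 20 = -25$)
$\frac{-622 + 2998}{t{\left(O{\left(-6,g \right)},-57 \right)} - 3538} = \frac{-622 + 2998}{-25 - 3538} = \frac{2376}{-3563} = 2376 \left(- \frac{1}{3563}\right) = - \frac{2376}{3563}$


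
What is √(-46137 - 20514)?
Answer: I*√66651 ≈ 258.17*I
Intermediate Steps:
√(-46137 - 20514) = √(-66651) = I*√66651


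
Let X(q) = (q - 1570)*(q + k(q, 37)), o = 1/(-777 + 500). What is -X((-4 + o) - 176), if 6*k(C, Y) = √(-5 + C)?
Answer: -24170169611/76729 + 484751*I*√1577238/153458 ≈ -3.1501e+5 + 3967.1*I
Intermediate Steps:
o = -1/277 (o = 1/(-277) = -1/277 ≈ -0.0036101)
k(C, Y) = √(-5 + C)/6
X(q) = (-1570 + q)*(q + √(-5 + q)/6) (X(q) = (q - 1570)*(q + √(-5 + q)/6) = (-1570 + q)*(q + √(-5 + q)/6))
-X((-4 + o) - 176) = -(((-4 - 1/277) - 176)² - 1570*((-4 - 1/277) - 176) - 785*√(-5 + ((-4 - 1/277) - 176))/3 + ((-4 - 1/277) - 176)*√(-5 + ((-4 - 1/277) - 176))/6) = -((-1109/277 - 176)² - 1570*(-1109/277 - 176) - 785*√(-5 + (-1109/277 - 176))/3 + (-1109/277 - 176)*√(-5 + (-1109/277 - 176))/6) = -((-49861/277)² - 1570*(-49861/277) - 785*√(-5 - 49861/277)/3 + (⅙)*(-49861/277)*√(-5 - 49861/277)) = -(2486119321/76729 + 78281770/277 - 785*I*√1577238/277 + (⅙)*(-49861/277)*√(-51246/277)) = -(2486119321/76729 + 78281770/277 - 785*I*√1577238/277 + (⅙)*(-49861/277)*(3*I*√1577238/277)) = -(2486119321/76729 + 78281770/277 - 785*I*√1577238/277 - 49861*I*√1577238/153458) = -(24170169611/76729 - 484751*I*√1577238/153458) = -24170169611/76729 + 484751*I*√1577238/153458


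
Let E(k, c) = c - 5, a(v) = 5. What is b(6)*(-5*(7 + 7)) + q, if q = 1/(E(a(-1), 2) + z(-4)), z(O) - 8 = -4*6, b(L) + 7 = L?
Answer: 1329/19 ≈ 69.947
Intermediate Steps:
b(L) = -7 + L
E(k, c) = -5 + c
z(O) = -16 (z(O) = 8 - 4*6 = 8 - 24 = -16)
q = -1/19 (q = 1/((-5 + 2) - 16) = 1/(-3 - 16) = 1/(-19) = -1/19 ≈ -0.052632)
b(6)*(-5*(7 + 7)) + q = (-7 + 6)*(-5*(7 + 7)) - 1/19 = -(-5)*14 - 1/19 = -1*(-70) - 1/19 = 70 - 1/19 = 1329/19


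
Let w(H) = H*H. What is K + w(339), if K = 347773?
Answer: 462694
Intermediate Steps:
w(H) = H**2
K + w(339) = 347773 + 339**2 = 347773 + 114921 = 462694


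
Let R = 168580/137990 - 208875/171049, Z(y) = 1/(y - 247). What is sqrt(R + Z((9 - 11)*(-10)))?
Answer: 2*I*sqrt(277300146294444557946)/535789269277 ≈ 0.06216*I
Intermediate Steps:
Z(y) = 1/(-247 + y)
R = 1277917/2360305151 (R = 168580*(1/137990) - 208875*1/171049 = 16858/13799 - 208875/171049 = 1277917/2360305151 ≈ 0.00054142)
sqrt(R + Z((9 - 11)*(-10))) = sqrt(1277917/2360305151 + 1/(-247 + (9 - 11)*(-10))) = sqrt(1277917/2360305151 + 1/(-247 - 2*(-10))) = sqrt(1277917/2360305151 + 1/(-247 + 20)) = sqrt(1277917/2360305151 + 1/(-227)) = sqrt(1277917/2360305151 - 1/227) = sqrt(-2070217992/535789269277) = 2*I*sqrt(277300146294444557946)/535789269277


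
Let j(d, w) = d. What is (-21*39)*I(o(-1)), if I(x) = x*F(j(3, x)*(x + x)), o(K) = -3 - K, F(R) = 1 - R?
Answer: 21294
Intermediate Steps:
I(x) = x*(1 - 6*x) (I(x) = x*(1 - 3*(x + x)) = x*(1 - 3*2*x) = x*(1 - 6*x))
(-21*39)*I(o(-1)) = (-21*39)*((-3 - 1*(-1))*(1 - 6*(-3 - 1*(-1)))) = -819*(-3 + 1)*(1 - 6*(-3 + 1)) = -(-1638)*(1 - 6*(-2)) = -(-1638)*(1 + 12) = -(-1638)*13 = -819*(-26) = 21294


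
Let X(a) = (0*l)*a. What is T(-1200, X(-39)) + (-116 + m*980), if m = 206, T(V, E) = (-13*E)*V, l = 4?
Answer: 201764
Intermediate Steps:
X(a) = 0 (X(a) = (0*4)*a = 0*a = 0)
T(V, E) = -13*E*V
T(-1200, X(-39)) + (-116 + m*980) = -13*0*(-1200) + (-116 + 206*980) = 0 + (-116 + 201880) = 0 + 201764 = 201764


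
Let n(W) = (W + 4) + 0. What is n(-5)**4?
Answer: 1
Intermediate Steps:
n(W) = 4 + W (n(W) = (4 + W) + 0 = 4 + W)
n(-5)**4 = (4 - 5)**4 = (-1)**4 = 1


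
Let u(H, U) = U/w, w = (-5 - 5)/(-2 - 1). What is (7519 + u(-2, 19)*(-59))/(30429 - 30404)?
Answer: 71827/250 ≈ 287.31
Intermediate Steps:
w = 10/3 (w = -10/(-3) = -10*(-1/3) = 10/3 ≈ 3.3333)
u(H, U) = 3*U/10 (u(H, U) = U/(10/3) = U*(3/10) = 3*U/10)
(7519 + u(-2, 19)*(-59))/(30429 - 30404) = (7519 + ((3/10)*19)*(-59))/(30429 - 30404) = (7519 + (57/10)*(-59))/25 = (7519 - 3363/10)*(1/25) = (71827/10)*(1/25) = 71827/250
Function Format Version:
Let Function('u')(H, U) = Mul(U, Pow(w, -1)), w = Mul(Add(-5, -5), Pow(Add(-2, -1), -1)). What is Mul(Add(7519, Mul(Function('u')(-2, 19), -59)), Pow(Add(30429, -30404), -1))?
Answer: Rational(71827, 250) ≈ 287.31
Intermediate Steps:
w = Rational(10, 3) (w = Mul(-10, Pow(-3, -1)) = Mul(-10, Rational(-1, 3)) = Rational(10, 3) ≈ 3.3333)
Function('u')(H, U) = Mul(Rational(3, 10), U) (Function('u')(H, U) = Mul(U, Pow(Rational(10, 3), -1)) = Mul(U, Rational(3, 10)) = Mul(Rational(3, 10), U))
Mul(Add(7519, Mul(Function('u')(-2, 19), -59)), Pow(Add(30429, -30404), -1)) = Mul(Add(7519, Mul(Mul(Rational(3, 10), 19), -59)), Pow(Add(30429, -30404), -1)) = Mul(Add(7519, Mul(Rational(57, 10), -59)), Pow(25, -1)) = Mul(Add(7519, Rational(-3363, 10)), Rational(1, 25)) = Mul(Rational(71827, 10), Rational(1, 25)) = Rational(71827, 250)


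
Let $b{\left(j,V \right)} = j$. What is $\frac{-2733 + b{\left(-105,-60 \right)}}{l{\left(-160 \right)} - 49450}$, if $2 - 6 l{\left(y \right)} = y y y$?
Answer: $- \frac{2838}{633217} \approx -0.0044819$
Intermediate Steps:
$l{\left(y \right)} = \frac{1}{3} - \frac{y^{3}}{6}$ ($l{\left(y \right)} = \frac{1}{3} - \frac{y y y}{6} = \frac{1}{3} - \frac{y y^{2}}{6} = \frac{1}{3} - \frac{y^{3}}{6}$)
$\frac{-2733 + b{\left(-105,-60 \right)}}{l{\left(-160 \right)} - 49450} = \frac{-2733 - 105}{\left(\frac{1}{3} - \frac{\left(-160\right)^{3}}{6}\right) - 49450} = - \frac{2838}{\left(\frac{1}{3} - - \frac{2048000}{3}\right) - 49450} = - \frac{2838}{\left(\frac{1}{3} + \frac{2048000}{3}\right) - 49450} = - \frac{2838}{682667 - 49450} = - \frac{2838}{633217}$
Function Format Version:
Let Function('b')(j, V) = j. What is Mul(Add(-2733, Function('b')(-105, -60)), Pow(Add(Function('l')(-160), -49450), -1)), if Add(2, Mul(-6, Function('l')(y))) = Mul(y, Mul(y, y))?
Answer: Rational(-2838, 633217) ≈ -0.0044819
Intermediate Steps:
Function('l')(y) = Add(Rational(1, 3), Mul(Rational(-1, 6), Pow(y, 3))) (Function('l')(y) = Add(Rational(1, 3), Mul(Rational(-1, 6), Mul(y, Mul(y, y)))) = Add(Rational(1, 3), Mul(Rational(-1, 6), Mul(y, Pow(y, 2)))) = Add(Rational(1, 3), Mul(Rational(-1, 6), Pow(y, 3))))
Mul(Add(-2733, Function('b')(-105, -60)), Pow(Add(Function('l')(-160), -49450), -1)) = Mul(Add(-2733, -105), Pow(Add(Add(Rational(1, 3), Mul(Rational(-1, 6), Pow(-160, 3))), -49450), -1)) = Mul(-2838, Pow(Add(Add(Rational(1, 3), Mul(Rational(-1, 6), -4096000)), -49450), -1)) = Mul(-2838, Pow(Add(Add(Rational(1, 3), Rational(2048000, 3)), -49450), -1)) = Mul(-2838, Pow(Add(682667, -49450), -1)) = Mul(-2838, Pow(633217, -1)) = Mul(-2838, Rational(1, 633217)) = Rational(-2838, 633217)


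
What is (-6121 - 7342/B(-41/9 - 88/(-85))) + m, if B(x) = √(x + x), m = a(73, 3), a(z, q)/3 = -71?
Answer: -6334 + 11013*I*√457810/2693 ≈ -6334.0 + 2767.0*I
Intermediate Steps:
a(z, q) = -213 (a(z, q) = 3*(-71) = -213)
m = -213
B(x) = √2*√x (B(x) = √(2*x) = √2*√x)
(-6121 - 7342/B(-41/9 - 88/(-85))) + m = (-6121 - 7342*√2/(2*√(-41/9 - 88/(-85)))) - 213 = (-6121 - 7342*√2/(2*√(-41*⅑ - 88*(-1/85)))) - 213 = (-6121 - 7342*√2/(2*√(-41/9 + 88/85))) - 213 = (-6121 - 7342*(-3*I*√457810/5386)) - 213 = (-6121 - (-11013)*I*√457810/2693) - 213 = (-6121 + 11013*I*√457810/2693) - 213 = -6334 + 11013*I*√457810/2693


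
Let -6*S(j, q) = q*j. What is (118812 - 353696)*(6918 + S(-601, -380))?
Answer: 21946621424/3 ≈ 7.3155e+9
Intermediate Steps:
S(j, q) = -j*q/6 (S(j, q) = -q*j/6 = -j*q/6)
(118812 - 353696)*(6918 + S(-601, -380)) = (118812 - 353696)*(6918 - ⅙*(-601)*(-380)) = -234884*(6918 - 114190/3) = -234884*(-93436/3) = 21946621424/3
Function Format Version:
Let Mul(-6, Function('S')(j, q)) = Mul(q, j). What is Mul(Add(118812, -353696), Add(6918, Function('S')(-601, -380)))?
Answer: Rational(21946621424, 3) ≈ 7.3155e+9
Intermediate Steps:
Function('S')(j, q) = Mul(Rational(-1, 6), j, q) (Function('S')(j, q) = Mul(Rational(-1, 6), Mul(q, j)) = Mul(Rational(-1, 6), Mul(j, q)) = Mul(Rational(-1, 6), j, q))
Mul(Add(118812, -353696), Add(6918, Function('S')(-601, -380))) = Mul(Add(118812, -353696), Add(6918, Mul(Rational(-1, 6), -601, -380))) = Mul(-234884, Add(6918, Rational(-114190, 3))) = Mul(-234884, Rational(-93436, 3)) = Rational(21946621424, 3)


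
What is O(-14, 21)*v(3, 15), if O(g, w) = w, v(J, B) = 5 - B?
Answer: -210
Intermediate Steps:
O(-14, 21)*v(3, 15) = 21*(5 - 1*15) = 21*(5 - 15) = 21*(-10) = -210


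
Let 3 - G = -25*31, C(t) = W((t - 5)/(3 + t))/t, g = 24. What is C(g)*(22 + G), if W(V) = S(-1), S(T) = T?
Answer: -100/3 ≈ -33.333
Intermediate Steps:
W(V) = -1
C(t) = -1/t
G = 778 (G = 3 - (-25)*31 = 3 - 1*(-775) = 3 + 775 = 778)
C(g)*(22 + G) = (-1/24)*(22 + 778) = -1*1/24*800 = -1/24*800 = -100/3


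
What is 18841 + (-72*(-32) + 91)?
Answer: 21236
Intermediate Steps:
18841 + (-72*(-32) + 91) = 18841 + (2304 + 91) = 18841 + 2395 = 21236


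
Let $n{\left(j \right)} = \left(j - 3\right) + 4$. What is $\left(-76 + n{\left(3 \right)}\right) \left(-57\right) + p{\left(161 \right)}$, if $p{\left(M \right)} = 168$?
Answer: $4272$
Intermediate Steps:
$n{\left(j \right)} = 1 + j$ ($n{\left(j \right)} = \left(-3 + j\right) + 4 = 1 + j$)
$\left(-76 + n{\left(3 \right)}\right) \left(-57\right) + p{\left(161 \right)} = \left(-76 + \left(1 + 3\right)\right) \left(-57\right) + 168 = \left(-76 + 4\right) \left(-57\right) + 168 = \left(-72\right) \left(-57\right) + 168 = 4104 + 168 = 4272$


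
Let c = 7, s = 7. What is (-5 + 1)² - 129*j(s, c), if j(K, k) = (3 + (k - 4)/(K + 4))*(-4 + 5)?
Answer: -4468/11 ≈ -406.18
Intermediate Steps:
j(K, k) = 3 + (-4 + k)/(4 + K) (j(K, k) = (3 + (-4 + k)/(4 + K))*1 = 3 + (-4 + k)/(4 + K))
(-5 + 1)² - 129*j(s, c) = (-5 + 1)² - 129*(8 + 7 + 3*7)/(4 + 7) = (-4)² - 129*(8 + 7 + 21)/11 = 16 - 129*36/11 = 16 - 4644/11 = -4468/11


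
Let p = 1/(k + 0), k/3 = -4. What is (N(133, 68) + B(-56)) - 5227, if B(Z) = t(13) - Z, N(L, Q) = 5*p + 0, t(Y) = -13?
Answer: -62213/12 ≈ -5184.4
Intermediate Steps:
k = -12 (k = 3*(-4) = -12)
p = -1/12 (p = 1/(-12 + 0) = 1/(-12) = -1/12 ≈ -0.083333)
N(L, Q) = -5/12 (N(L, Q) = 5*(-1/12) + 0 = -5/12 + 0 = -5/12)
B(Z) = -13 - Z
(N(133, 68) + B(-56)) - 5227 = (-5/12 + (-13 - 1*(-56))) - 5227 = (-5/12 + (-13 + 56)) - 5227 = (-5/12 + 43) - 5227 = 511/12 - 5227 = -62213/12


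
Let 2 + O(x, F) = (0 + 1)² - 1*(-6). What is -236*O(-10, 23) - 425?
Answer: -1605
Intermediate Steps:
O(x, F) = 5 (O(x, F) = -2 + ((0 + 1)² - 1*(-6)) = -2 + (1² + 6) = -2 + (1 + 6) = -2 + 7 = 5)
-236*O(-10, 23) - 425 = -236*5 - 425 = -1180 - 425 = -1605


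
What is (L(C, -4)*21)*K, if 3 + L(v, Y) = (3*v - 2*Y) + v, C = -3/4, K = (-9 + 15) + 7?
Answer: 546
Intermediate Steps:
K = 13 (K = 6 + 7 = 13)
C = -¾ (C = -3*¼ = -¾ ≈ -0.75000)
L(v, Y) = -3 - 2*Y + 4*v (L(v, Y) = -3 + ((3*v - 2*Y) + v) = -3 + ((-2*Y + 3*v) + v) = -3 + (-2*Y + 4*v) = -3 - 2*Y + 4*v)
(L(C, -4)*21)*K = ((-3 - 2*(-4) + 4*(-¾))*21)*13 = ((-3 + 8 - 3)*21)*13 = (2*21)*13 = 42*13 = 546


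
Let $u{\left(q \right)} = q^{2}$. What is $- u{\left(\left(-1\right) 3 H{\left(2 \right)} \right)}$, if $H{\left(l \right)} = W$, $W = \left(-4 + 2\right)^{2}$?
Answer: $-144$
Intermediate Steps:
$W = 4$ ($W = \left(-2\right)^{2} = 4$)
$H{\left(l \right)} = 4$
$- u{\left(\left(-1\right) 3 H{\left(2 \right)} \right)} = - \left(\left(-1\right) 3 \cdot 4\right)^{2} = - \left(\left(-3\right) 4\right)^{2} = - \left(-12\right)^{2} = \left(-1\right) 144 = -144$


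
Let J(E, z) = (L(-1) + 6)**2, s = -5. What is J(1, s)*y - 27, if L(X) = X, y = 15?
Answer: 348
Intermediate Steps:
J(E, z) = 25 (J(E, z) = (-1 + 6)**2 = 5**2 = 25)
J(1, s)*y - 27 = 25*15 - 27 = 375 - 27 = 348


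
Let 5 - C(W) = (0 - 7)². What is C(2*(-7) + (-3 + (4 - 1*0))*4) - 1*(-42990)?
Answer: 42946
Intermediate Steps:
C(W) = -44 (C(W) = 5 - (0 - 7)² = 5 - 1*(-7)² = 5 - 1*49 = 5 - 49 = -44)
C(2*(-7) + (-3 + (4 - 1*0))*4) - 1*(-42990) = -44 - 1*(-42990) = -44 + 42990 = 42946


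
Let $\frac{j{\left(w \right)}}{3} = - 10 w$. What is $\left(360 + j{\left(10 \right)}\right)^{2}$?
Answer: $3600$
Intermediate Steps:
$j{\left(w \right)} = - 30 w$ ($j{\left(w \right)} = 3 \left(- 10 w\right) = - 30 w$)
$\left(360 + j{\left(10 \right)}\right)^{2} = \left(360 - 300\right)^{2} = 60^{2} = 3600$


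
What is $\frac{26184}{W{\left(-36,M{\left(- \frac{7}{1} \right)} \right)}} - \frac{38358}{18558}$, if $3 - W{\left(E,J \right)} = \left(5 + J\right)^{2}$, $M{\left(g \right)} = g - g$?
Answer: $- \frac{13521293}{11341} \approx -1192.2$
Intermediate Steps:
$M{\left(g \right)} = 0$
$W{\left(E,J \right)} = 3 - \left(5 + J\right)^{2}$
$\frac{26184}{W{\left(-36,M{\left(- \frac{7}{1} \right)} \right)}} - \frac{38358}{18558} = \frac{26184}{3 - \left(5 + 0\right)^{2}} - \frac{38358}{18558} = \frac{26184}{3 - 5^{2}} - \frac{2131}{1031} = \frac{26184}{3 - 25} - \frac{2131}{1031} = \frac{26184}{-22} - \frac{2131}{1031} = 26184 \left(- \frac{1}{22}\right) - \frac{2131}{1031} = - \frac{13092}{11} - \frac{2131}{1031} = - \frac{13521293}{11341}$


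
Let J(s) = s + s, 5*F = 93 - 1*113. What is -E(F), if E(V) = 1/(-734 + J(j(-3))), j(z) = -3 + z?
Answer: 1/746 ≈ 0.0013405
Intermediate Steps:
F = -4 (F = (93 - 1*113)/5 = (93 - 113)/5 = (⅕)*(-20) = -4)
J(s) = 2*s
E(V) = -1/746 (E(V) = 1/(-734 + 2*(-3 - 3)) = 1/(-734 + 2*(-6)) = 1/(-734 - 12) = 1/(-746) = -1/746)
-E(F) = -1*(-1/746) = 1/746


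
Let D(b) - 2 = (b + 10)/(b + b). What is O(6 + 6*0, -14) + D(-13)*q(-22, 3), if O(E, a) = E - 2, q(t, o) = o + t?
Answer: -941/26 ≈ -36.192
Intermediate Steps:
D(b) = 2 + (10 + b)/(2*b) (D(b) = 2 + (b + 10)/(b + b) = 2 + (10 + b)/((2*b)) = 2 + (10 + b)*(1/(2*b)) = 2 + (10 + b)/(2*b))
O(E, a) = -2 + E
O(6 + 6*0, -14) + D(-13)*q(-22, 3) = (-2 + (6 + 6*0)) + (5/2 + 5/(-13))*(3 - 22) = (-2 + (6 + 0)) + (5/2 + 5*(-1/13))*(-19) = (-2 + 6) + (5/2 - 5/13)*(-19) = 4 + (55/26)*(-19) = 4 - 1045/26 = -941/26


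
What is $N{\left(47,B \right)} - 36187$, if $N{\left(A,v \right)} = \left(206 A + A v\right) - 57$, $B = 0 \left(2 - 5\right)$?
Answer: $-26562$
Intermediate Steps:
$B = 0$ ($B = 0 \left(-3\right) = 0$)
$N{\left(A,v \right)} = -57 + 206 A + A v$
$N{\left(47,B \right)} - 36187 = \left(-57 + 206 \cdot 47 + 47 \cdot 0\right) - 36187 = \left(-57 + 9682 + 0\right) - 36187 = 9625 - 36187 = -26562$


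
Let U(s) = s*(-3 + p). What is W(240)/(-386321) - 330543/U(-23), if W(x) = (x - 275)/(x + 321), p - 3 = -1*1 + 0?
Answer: -71637288991178/4984699863 ≈ -14371.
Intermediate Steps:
p = 2 (p = 3 + (-1*1 + 0) = 3 + (-1 + 0) = 3 - 1 = 2)
U(s) = -s (U(s) = s*(-3 + 2) = s*(-1) = -s)
W(x) = (-275 + x)/(321 + x)
W(240)/(-386321) - 330543/U(-23) = ((-275 + 240)/(321 + 240))/(-386321) - 330543/((-1*(-23))) = (-35/561)*(-1/386321) - 330543/23 = ((1/561)*(-35))*(-1/386321) - 330543*1/23 = -35/561*(-1/386321) - 330543/23 = 35/216726081 - 330543/23 = -71637288991178/4984699863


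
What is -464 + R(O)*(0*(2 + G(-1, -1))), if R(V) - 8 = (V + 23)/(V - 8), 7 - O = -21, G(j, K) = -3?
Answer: -464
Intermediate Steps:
O = 28 (O = 7 - 1*(-21) = 7 + 21 = 28)
R(V) = 8 + (23 + V)/(-8 + V) (R(V) = 8 + (V + 23)/(V - 8) = 8 + (23 + V)/(-8 + V))
-464 + R(O)*(0*(2 + G(-1, -1))) = -464 + ((-41 + 9*28)/(-8 + 28))*(0*(2 - 3)) = -464 + ((-41 + 252)/20)*(0*(-1)) = -464 + ((1/20)*211)*0 = -464 + (211/20)*0 = -464 + 0 = -464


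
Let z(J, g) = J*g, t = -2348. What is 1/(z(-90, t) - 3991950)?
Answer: -1/3780630 ≈ -2.6451e-7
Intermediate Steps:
1/(z(-90, t) - 3991950) = 1/(-90*(-2348) - 3991950) = 1/(211320 - 3991950) = 1/(-3780630) = -1/3780630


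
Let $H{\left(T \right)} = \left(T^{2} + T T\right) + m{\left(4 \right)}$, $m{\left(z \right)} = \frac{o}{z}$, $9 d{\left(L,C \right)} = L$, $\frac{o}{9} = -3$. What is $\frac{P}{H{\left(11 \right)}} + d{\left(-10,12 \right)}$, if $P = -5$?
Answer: $- \frac{9590}{8469} \approx -1.1324$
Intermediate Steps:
$o = -27$ ($o = 9 \left(-3\right) = -27$)
$d{\left(L,C \right)} = \frac{L}{9}$
$m{\left(z \right)} = - \frac{27}{z}$
$H{\left(T \right)} = - \frac{27}{4} + 2 T^{2}$ ($H{\left(T \right)} = \left(T^{2} + T T\right) - \frac{27}{4} = \left(T^{2} + T^{2}\right) - \frac{27}{4} = 2 T^{2} - \frac{27}{4} = - \frac{27}{4} + 2 T^{2}$)
$\frac{P}{H{\left(11 \right)}} + d{\left(-10,12 \right)} = - \frac{5}{- \frac{27}{4} + 2 \cdot 11^{2}} + \frac{1}{9} \left(-10\right) = - \frac{5}{- \frac{27}{4} + 2 \cdot 121} - \frac{10}{9} = - \frac{5}{- \frac{27}{4} + 242} - \frac{10}{9} = - \frac{5}{\frac{941}{4}} - \frac{10}{9} = \left(-5\right) \frac{4}{941} - \frac{10}{9} = - \frac{20}{941} - \frac{10}{9} = - \frac{9590}{8469}$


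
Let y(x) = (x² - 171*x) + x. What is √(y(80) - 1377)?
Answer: 3*I*√953 ≈ 92.612*I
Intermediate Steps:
y(x) = x² - 170*x
√(y(80) - 1377) = √(80*(-170 + 80) - 1377) = √(80*(-90) - 1377) = √(-7200 - 1377) = √(-8577) = 3*I*√953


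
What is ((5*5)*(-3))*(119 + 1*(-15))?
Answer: -7800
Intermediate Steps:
((5*5)*(-3))*(119 + 1*(-15)) = (25*(-3))*(119 - 15) = -75*104 = -7800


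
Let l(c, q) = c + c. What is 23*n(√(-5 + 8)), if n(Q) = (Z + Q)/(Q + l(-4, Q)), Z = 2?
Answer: -437/61 - 230*√3/61 ≈ -13.695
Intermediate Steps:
l(c, q) = 2*c
n(Q) = (2 + Q)/(-8 + Q) (n(Q) = (2 + Q)/(Q + 2*(-4)) = (2 + Q)/(Q - 8) = (2 + Q)/(-8 + Q))
23*n(√(-5 + 8)) = 23*((2 + √(-5 + 8))/(-8 + √(-5 + 8))) = 23*((2 + √3)/(-8 + √3)) = 23*(2 + √3)/(-8 + √3)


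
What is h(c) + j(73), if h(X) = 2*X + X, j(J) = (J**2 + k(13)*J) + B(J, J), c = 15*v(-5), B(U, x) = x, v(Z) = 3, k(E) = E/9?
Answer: 50782/9 ≈ 5642.4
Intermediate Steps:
k(E) = E/9 (k(E) = E*(1/9) = E/9)
c = 45 (c = 15*3 = 45)
j(J) = J**2 + 22*J/9 (j(J) = (J**2 + ((1/9)*13)*J) + J = (J**2 + 13*J/9) + J = J**2 + 22*J/9)
h(X) = 3*X
h(c) + j(73) = 3*45 + (1/9)*73*(22 + 9*73) = 135 + (1/9)*73*(22 + 657) = 135 + (1/9)*73*679 = 135 + 49567/9 = 50782/9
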